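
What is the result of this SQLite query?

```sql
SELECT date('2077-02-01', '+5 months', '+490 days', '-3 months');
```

Adding +5 months to 2077-02-01 gives 2077-07-01.
Applying '+490 days' to 2077-07-01: counting 490 days forward gives 2078-11-03.
Adding -3 months to 2078-11-03 gives 2078-08-03.

2078-08-03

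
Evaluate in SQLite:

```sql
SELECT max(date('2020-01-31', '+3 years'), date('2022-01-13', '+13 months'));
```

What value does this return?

2023-02-13

date('2020-01-31', '+3 years') → 2023-01-31.
date('2022-01-13', '+13 months') → 2023-02-13.
Later of the two is 2023-02-13.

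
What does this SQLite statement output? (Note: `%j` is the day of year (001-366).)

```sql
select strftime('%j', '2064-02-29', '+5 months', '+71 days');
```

282

First apply '+5 months', '+71 days': 2064-02-29 → 2064-10-08.
Day-of-year for 2064-10-08: days since 2064-01-01 inclusive = 282, zero-padded to 282.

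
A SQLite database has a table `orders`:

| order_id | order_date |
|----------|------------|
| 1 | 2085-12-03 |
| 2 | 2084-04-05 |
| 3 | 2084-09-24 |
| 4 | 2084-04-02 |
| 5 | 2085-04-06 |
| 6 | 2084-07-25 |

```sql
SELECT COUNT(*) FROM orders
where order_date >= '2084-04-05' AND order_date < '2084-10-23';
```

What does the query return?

3

Rows in [2084-04-05, 2084-10-23): 2084-04-05, 2084-09-24, 2084-07-25 → 3 rows.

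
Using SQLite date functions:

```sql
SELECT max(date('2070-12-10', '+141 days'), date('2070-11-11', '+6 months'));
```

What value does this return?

2071-05-11

date('2070-12-10', '+141 days') → 2071-04-30.
date('2070-11-11', '+6 months') → 2071-05-11.
Later of the two is 2071-05-11.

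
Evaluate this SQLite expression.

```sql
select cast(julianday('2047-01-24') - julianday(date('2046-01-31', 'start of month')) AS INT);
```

388

`start of month` rewinds 2046-01-31 to 2046-01-01.
30 days remain in January 2046 after the 1st (31 − 1).
Full months from February 2046 through December 2046 contribute their day counts.
Then 24 days into January 2047.
Total: 30 + 28 + 31 + 30 + 31 + 30 + 31 + 31 + 30 + 31 + 30 + 31 + 24 = 388.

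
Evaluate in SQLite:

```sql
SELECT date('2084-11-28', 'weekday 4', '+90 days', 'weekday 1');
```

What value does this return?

2085-03-05

`weekday 4` advances to the next Thursday; 2084-11-28 is a Tuesday, so it moves forward to 2084-11-30.
Applying '+90 days' to 2084-11-30: counting 90 days forward gives 2085-02-28.
`weekday 1` advances to the next Monday; 2085-02-28 is a Wednesday, so it moves forward to 2085-03-05.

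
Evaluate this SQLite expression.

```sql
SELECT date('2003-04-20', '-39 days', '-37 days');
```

2003-02-03

Going back 20 days from 2003-04-20 reaches 2003-03-31 (last day of March, 31 days).
Going back 19 days within March lands on 2003-03-12.
Going back 12 days from 2003-03-12 reaches 2003-02-28 (last day of February, 28 days).
Going back 25 days within February lands on 2003-02-03.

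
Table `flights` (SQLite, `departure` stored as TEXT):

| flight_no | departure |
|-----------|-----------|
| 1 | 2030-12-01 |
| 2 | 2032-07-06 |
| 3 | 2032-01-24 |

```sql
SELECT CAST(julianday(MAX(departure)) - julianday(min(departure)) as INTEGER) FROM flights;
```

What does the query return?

MIN = 2030-12-01, MAX = 2032-07-06.
30 days remain in December 2030 after the 1st (31 − 1).
Full months from January 2031 through June 2032 contribute their day counts.
Then 6 days into July 2032.
Total: 30 + 31 + 28 + 31 + 30 + 31 + 30 + 31 + 31 + 30 + 31 + 30 + 31 + 31 + 29 + 31 + 30 + 31 + 30 + 6 = 583.

583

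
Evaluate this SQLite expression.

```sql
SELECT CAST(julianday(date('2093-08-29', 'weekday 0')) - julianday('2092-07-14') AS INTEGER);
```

`weekday 0` advances to the next Sunday; 2093-08-29 is a Saturday, so it moves forward to 2093-08-30.
17 days remain in July 2092 after the 14th (31 − 14).
Full months from August 2092 through July 2093 contribute their day counts.
Then 30 days into August 2093.
Total: 17 + 31 + 30 + 31 + 30 + 31 + 31 + 28 + 31 + 30 + 31 + 30 + 31 + 30 = 412.

412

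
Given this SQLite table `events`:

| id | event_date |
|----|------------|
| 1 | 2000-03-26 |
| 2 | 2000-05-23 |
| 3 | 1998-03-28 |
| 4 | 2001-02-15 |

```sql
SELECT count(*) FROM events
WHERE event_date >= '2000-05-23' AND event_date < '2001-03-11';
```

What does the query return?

Rows in [2000-05-23, 2001-03-11): 2000-05-23, 2001-02-15 → 2 rows.

2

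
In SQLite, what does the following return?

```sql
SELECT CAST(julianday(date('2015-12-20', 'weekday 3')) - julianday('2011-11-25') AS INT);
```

1489

`weekday 3` advances to the next Wednesday; 2015-12-20 is a Sunday, so it moves forward to 2015-12-23.
5 days remain in November 2011 after the 25th (30 − 25).
Full months from December 2011 through November 2015 contribute their day counts.
Then 23 days into December 2015.
Total: 5 + 31 + 31 + 29 + 31 + 30 + 31 + 30 + 31 + 31 + 30 + 31 + 30 + 31 + 31 + 28 + 31 + 30 + 31 + 30 + 31 + 31 + 30 + 31 + 30 + 31 + 31 + 28 + 31 + 30 + 31 + 30 + 31 + 31 + 30 + 31 + 30 + 31 + 31 + 28 + 31 + 30 + 31 + 30 + 31 + 31 + 30 + 31 + 30 + 23 = 1489.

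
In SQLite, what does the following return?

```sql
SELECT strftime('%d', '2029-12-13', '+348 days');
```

26

First apply '+348 days': 2029-12-13 → 2030-11-26.
`%d` extracts the 2-digit day of month: 26.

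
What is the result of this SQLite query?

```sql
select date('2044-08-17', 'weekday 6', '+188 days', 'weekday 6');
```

2045-02-25

`weekday 6` advances to the next Saturday; 2044-08-17 is a Wednesday, so it moves forward to 2044-08-20.
Applying '+188 days' to 2044-08-20: counting 188 days forward gives 2045-02-24.
`weekday 6` advances to the next Saturday; 2045-02-24 is a Friday, so it moves forward to 2045-02-25.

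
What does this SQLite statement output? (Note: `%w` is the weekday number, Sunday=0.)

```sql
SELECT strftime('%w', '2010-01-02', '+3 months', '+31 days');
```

First apply '+3 months', '+31 days': 2010-01-02 → 2010-05-03.
2010-05-03 is a Monday; with Sunday=0 that is 1.

1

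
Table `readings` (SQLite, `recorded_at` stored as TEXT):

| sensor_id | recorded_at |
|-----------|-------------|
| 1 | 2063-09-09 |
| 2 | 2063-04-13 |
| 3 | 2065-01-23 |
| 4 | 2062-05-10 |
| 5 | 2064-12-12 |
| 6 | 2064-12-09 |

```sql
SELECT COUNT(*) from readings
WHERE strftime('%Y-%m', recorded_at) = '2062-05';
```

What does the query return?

1

Rows with year-month 2062-05: 2062-05-10 → 1.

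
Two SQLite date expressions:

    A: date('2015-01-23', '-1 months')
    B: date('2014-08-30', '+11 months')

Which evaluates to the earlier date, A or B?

A = 2014-12-23.
B = 2015-07-30.
A is earlier.

A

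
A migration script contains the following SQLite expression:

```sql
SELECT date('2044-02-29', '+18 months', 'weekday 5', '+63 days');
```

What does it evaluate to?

2045-11-03

Adding +18 months to 2044-02-29 gives 2045-08-29.
`weekday 5` advances to the next Friday; 2045-08-29 is a Tuesday, so it moves forward to 2045-09-01.
Applying '+63 days' to 2045-09-01: counting 63 days forward gives 2045-11-03.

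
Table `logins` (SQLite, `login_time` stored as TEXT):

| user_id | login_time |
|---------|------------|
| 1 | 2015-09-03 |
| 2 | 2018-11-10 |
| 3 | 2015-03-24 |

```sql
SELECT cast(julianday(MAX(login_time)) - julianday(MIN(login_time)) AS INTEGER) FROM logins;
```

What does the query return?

MIN = 2015-03-24, MAX = 2018-11-10.
7 days remain in March 2015 after the 24th (31 − 24).
Full months from April 2015 through October 2018 contribute their day counts.
Then 10 days into November 2018.
Total: 7 + 30 + 31 + 30 + 31 + 31 + 30 + 31 + 30 + 31 + 31 + 29 + 31 + 30 + 31 + 30 + 31 + 31 + 30 + 31 + 30 + 31 + 31 + 28 + 31 + 30 + 31 + 30 + 31 + 31 + 30 + 31 + 30 + 31 + 31 + 28 + 31 + 30 + 31 + 30 + 31 + 31 + 30 + 31 + 10 = 1327.

1327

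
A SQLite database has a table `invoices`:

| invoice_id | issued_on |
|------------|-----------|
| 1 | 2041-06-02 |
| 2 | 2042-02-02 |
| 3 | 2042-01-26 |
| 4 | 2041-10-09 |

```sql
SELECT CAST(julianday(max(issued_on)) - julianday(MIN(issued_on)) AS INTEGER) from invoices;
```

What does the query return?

245

MIN = 2041-06-02, MAX = 2042-02-02.
28 days remain in June 2041 after the 2nd (30 − 2).
Full months from July 2041 through January 2042 contribute their day counts.
Then 2 days into February 2042.
Total: 28 + 31 + 31 + 30 + 31 + 30 + 31 + 31 + 2 = 245.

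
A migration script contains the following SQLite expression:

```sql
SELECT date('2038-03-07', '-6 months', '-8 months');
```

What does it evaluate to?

2037-01-07

Adding -6 months to 2038-03-07 gives 2037-09-07.
Adding -8 months to 2037-09-07 gives 2037-01-07.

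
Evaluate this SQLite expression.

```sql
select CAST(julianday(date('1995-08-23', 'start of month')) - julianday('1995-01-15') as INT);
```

`start of month` rewinds 1995-08-23 to 1995-08-01.
16 days remain in January 1995 after the 15th (31 − 15).
Full months from February 1995 through July 1995 contribute their day counts.
Then 1 day into August 1995.
Total: 16 + 28 + 31 + 30 + 31 + 30 + 31 + 1 = 198.

198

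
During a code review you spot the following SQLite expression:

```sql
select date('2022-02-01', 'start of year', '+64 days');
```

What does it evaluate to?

`start of year` rewinds 2022-02-01 to 2022-01-01.
Applying '+64 days' to 2022-01-01: counting 64 days forward gives 2022-03-06.

2022-03-06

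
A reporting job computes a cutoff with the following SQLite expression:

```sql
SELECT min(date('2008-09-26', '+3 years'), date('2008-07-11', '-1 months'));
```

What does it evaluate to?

2008-06-11

date('2008-09-26', '+3 years') → 2011-09-26.
date('2008-07-11', '-1 months') → 2008-06-11.
Earlier of the two is 2008-06-11.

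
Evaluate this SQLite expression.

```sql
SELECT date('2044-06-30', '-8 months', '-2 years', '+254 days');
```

2042-07-11

Adding -8 months to 2044-06-30 gives 2043-10-30.
Adding -2 years to 2043-10-30 gives 2041-10-30.
Applying '+254 days' to 2041-10-30: counting 254 days forward gives 2042-07-11.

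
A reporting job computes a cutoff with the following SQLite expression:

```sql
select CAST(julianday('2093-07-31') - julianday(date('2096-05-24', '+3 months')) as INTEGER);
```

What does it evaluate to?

Adding +3 months to 2096-05-24 gives 2096-08-24.
0 days remain in July 2093 after the 31st (31 − 31).
Full months from August 2093 through July 2096 contribute their day counts.
Then 24 days into August 2096.
Total: 0 + 31 + 30 + 31 + 30 + 31 + 31 + 28 + 31 + 30 + 31 + 30 + 31 + 31 + 30 + 31 + 30 + 31 + 31 + 28 + 31 + 30 + 31 + 30 + 31 + 31 + 30 + 31 + 30 + 31 + 31 + 29 + 31 + 30 + 31 + 30 + 31 + 24 = 1120.
The subtraction is earlier − later, so the result is −1120 → -1120.

-1120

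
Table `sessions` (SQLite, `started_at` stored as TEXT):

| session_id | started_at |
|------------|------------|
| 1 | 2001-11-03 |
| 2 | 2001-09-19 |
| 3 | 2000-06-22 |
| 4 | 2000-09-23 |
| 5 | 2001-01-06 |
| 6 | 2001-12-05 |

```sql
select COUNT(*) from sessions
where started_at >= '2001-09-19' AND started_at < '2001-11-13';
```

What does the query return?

Rows in [2001-09-19, 2001-11-13): 2001-11-03, 2001-09-19 → 2 rows.

2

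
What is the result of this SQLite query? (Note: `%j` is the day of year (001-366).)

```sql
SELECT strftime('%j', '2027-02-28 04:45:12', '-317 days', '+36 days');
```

First apply '-317 days', '+36 days': 2027-02-28 04:45:12 → 2026-05-23 04:45:12.
Day-of-year for 2026-05-23: days since 2026-01-01 inclusive = 143, zero-padded to 143.

143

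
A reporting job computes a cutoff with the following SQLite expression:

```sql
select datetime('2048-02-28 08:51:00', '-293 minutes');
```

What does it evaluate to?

293 minutes = 4h 53m; -293 minutes from 2048-02-28 08:51:00 is 2048-02-28 03:58:00.

2048-02-28 03:58:00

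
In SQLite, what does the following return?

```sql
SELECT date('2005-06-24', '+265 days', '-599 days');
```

2004-07-25

Applying '+265 days' to 2005-06-24: counting 265 days forward gives 2006-03-16.
Applying '-599 days' to 2006-03-16: counting 599 days back gives 2004-07-25.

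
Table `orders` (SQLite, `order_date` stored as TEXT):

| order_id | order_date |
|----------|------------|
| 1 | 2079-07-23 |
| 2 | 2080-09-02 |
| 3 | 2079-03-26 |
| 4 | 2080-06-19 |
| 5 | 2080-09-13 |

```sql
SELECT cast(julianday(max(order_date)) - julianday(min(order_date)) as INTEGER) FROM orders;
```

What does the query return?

MIN = 2079-03-26, MAX = 2080-09-13.
5 days remain in March 2079 after the 26th (31 − 26).
Full months from April 2079 through August 2080 contribute their day counts.
Then 13 days into September 2080.
Total: 5 + 30 + 31 + 30 + 31 + 31 + 30 + 31 + 30 + 31 + 31 + 29 + 31 + 30 + 31 + 30 + 31 + 31 + 13 = 537.

537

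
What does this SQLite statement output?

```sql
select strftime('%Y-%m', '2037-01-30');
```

`%Y-%m` extracts the year-month: 2037-01.

2037-01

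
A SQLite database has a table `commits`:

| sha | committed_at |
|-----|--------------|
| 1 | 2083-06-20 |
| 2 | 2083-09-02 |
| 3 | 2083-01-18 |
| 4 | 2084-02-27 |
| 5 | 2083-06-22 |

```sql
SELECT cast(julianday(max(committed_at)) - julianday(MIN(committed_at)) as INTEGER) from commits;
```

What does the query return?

405

MIN = 2083-01-18, MAX = 2084-02-27.
13 days remain in January 2083 after the 18th (31 − 18).
Full months from February 2083 through January 2084 contribute their day counts.
Then 27 days into February 2084.
Total: 13 + 28 + 31 + 30 + 31 + 30 + 31 + 31 + 30 + 31 + 30 + 31 + 31 + 27 = 405.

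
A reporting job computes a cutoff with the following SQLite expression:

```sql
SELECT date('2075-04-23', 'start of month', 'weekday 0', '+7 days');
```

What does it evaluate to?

`start of month` rewinds 2075-04-23 to 2075-04-01.
`weekday 0` advances to the next Sunday; 2075-04-01 is a Monday, so it moves forward to 2075-04-07.
Advancing 7 more days within April lands on 2075-04-14.

2075-04-14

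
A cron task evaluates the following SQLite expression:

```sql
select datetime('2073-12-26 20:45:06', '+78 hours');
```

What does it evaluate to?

2073-12-30 02:45:06

+78 hours from 2073-12-26 20:45:06 is 2073-12-30 02:45:06 (crosses midnight).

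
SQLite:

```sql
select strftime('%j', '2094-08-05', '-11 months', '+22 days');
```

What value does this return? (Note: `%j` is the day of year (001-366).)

270

First apply '-11 months', '+22 days': 2094-08-05 → 2093-09-27.
Day-of-year for 2093-09-27: days since 2093-01-01 inclusive = 270, zero-padded to 270.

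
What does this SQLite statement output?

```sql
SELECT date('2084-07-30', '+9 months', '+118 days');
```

Adding +9 months to 2084-07-30 gives 2085-04-30.
Applying '+118 days' to 2085-04-30: counting 118 days forward gives 2085-08-26.

2085-08-26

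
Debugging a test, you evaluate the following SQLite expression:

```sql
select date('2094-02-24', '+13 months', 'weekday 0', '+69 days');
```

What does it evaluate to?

Adding +13 months to 2094-02-24 gives 2095-03-24.
`weekday 0` advances to the next Sunday; 2095-03-24 is a Thursday, so it moves forward to 2095-03-27.
Applying '+69 days' to 2095-03-27: counting 69 days forward gives 2095-06-04.

2095-06-04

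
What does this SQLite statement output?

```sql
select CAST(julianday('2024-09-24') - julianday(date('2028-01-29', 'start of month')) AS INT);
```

`start of month` rewinds 2028-01-29 to 2028-01-01.
6 days remain in September 2024 after the 24th (30 − 24).
Full months from October 2024 through December 2027 contribute their day counts.
Then 1 day into January 2028.
Total: 6 + 31 + 30 + 31 + 31 + 28 + 31 + 30 + 31 + 30 + 31 + 31 + 30 + 31 + 30 + 31 + 31 + 28 + 31 + 30 + 31 + 30 + 31 + 31 + 30 + 31 + 30 + 31 + 31 + 28 + 31 + 30 + 31 + 30 + 31 + 31 + 30 + 31 + 30 + 31 + 1 = 1194.
The subtraction is earlier − later, so the result is −1194 → -1194.

-1194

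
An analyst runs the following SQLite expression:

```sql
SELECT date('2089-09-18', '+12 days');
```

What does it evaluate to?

Advancing 12 more days within September lands on 2089-09-30.

2089-09-30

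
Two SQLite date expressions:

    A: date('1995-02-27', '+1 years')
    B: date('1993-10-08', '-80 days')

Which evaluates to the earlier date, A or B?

B

A = 1996-02-27.
B = 1993-07-20.
B is earlier.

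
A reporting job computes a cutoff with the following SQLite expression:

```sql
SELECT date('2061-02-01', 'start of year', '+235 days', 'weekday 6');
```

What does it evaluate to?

2061-08-27

`start of year` rewinds 2061-02-01 to 2061-01-01.
Applying '+235 days' to 2061-01-01: counting 235 days forward gives 2061-08-24.
`weekday 6` advances to the next Saturday; 2061-08-24 is a Wednesday, so it moves forward to 2061-08-27.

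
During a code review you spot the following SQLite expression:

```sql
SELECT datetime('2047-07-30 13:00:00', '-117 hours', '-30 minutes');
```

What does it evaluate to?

2047-07-25 15:30:00

-117 hours from 2047-07-30 13:00:00 is 2047-07-25 16:00:00 (crosses midnight).
-30 minutes from 2047-07-25 16:00:00 is 2047-07-25 15:30:00.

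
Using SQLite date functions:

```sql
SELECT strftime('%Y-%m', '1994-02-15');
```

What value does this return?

`%Y-%m` extracts the year-month: 1994-02.

1994-02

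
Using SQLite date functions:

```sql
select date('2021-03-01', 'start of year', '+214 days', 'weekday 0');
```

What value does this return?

2021-08-08

`start of year` rewinds 2021-03-01 to 2021-01-01.
Applying '+214 days' to 2021-01-01: counting 214 days forward gives 2021-08-03.
`weekday 0` advances to the next Sunday; 2021-08-03 is a Tuesday, so it moves forward to 2021-08-08.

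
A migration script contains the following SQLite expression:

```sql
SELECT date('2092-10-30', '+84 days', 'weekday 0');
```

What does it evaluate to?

Applying '+84 days' to 2092-10-30: counting 84 days forward gives 2093-01-22.
`weekday 0` advances to the next Sunday; 2093-01-22 is a Thursday, so it moves forward to 2093-01-25.

2093-01-25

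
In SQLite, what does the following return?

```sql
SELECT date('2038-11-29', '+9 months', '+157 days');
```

2040-02-02

Adding +9 months to 2038-11-29 gives 2039-08-29.
Applying '+157 days' to 2039-08-29: counting 157 days forward gives 2040-02-02.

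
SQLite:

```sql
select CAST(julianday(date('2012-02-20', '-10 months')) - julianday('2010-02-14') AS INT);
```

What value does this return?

430

Adding -10 months to 2012-02-20 gives 2011-04-20.
14 days remain in February 2010 after the 14th (28 − 14).
Full months from March 2010 through March 2011 contribute their day counts.
Then 20 days into April 2011.
Total: 14 + 31 + 30 + 31 + 30 + 31 + 31 + 30 + 31 + 30 + 31 + 31 + 28 + 31 + 20 = 430.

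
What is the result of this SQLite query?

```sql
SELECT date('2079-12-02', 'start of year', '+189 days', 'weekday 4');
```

`start of year` rewinds 2079-12-02 to 2079-01-01.
Applying '+189 days' to 2079-01-01: counting 189 days forward gives 2079-07-09.
`weekday 4` advances to the next Thursday; 2079-07-09 is a Sunday, so it moves forward to 2079-07-13.

2079-07-13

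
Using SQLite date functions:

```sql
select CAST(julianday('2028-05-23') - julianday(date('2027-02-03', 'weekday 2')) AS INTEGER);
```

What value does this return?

`weekday 2` advances to the next Tuesday; 2027-02-03 is a Wednesday, so it moves forward to 2027-02-09.
19 days remain in February 2027 after the 9th (28 − 9).
Full months from March 2027 through April 2028 contribute their day counts.
Then 23 days into May 2028.
Total: 19 + 31 + 30 + 31 + 30 + 31 + 31 + 30 + 31 + 30 + 31 + 31 + 29 + 31 + 30 + 23 = 469.

469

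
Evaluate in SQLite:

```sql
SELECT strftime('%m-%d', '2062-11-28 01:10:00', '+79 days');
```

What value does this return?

02-15

First apply '+79 days': 2062-11-28 01:10:00 → 2063-02-15 01:10:00.
`%m-%d` extracts the month-day: 02-15.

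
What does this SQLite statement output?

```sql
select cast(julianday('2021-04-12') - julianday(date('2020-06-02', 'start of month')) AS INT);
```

`start of month` rewinds 2020-06-02 to 2020-06-01.
29 days remain in June 2020 after the 1st (30 − 1).
Full months from July 2020 through March 2021 contribute their day counts.
Then 12 days into April 2021.
Total: 29 + 31 + 31 + 30 + 31 + 30 + 31 + 31 + 28 + 31 + 12 = 315.

315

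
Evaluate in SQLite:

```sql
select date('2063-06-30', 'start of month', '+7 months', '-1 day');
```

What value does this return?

`start of month` rewinds 2063-06-30 to 2063-06-01.
Adding +7 months to 2063-06-01 gives 2064-01-01.
Going back 1 day from 2064-01-01 reaches 2063-12-31 (last day of December, 31 days).

2063-12-31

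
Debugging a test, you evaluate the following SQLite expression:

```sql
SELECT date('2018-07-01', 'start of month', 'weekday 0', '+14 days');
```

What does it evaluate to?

2018-07-15

`start of month` rewinds 2018-07-01 to 2018-07-01.
`weekday 0` advances to the next Sunday; 2018-07-01 is already a Sunday, so it stays at 2018-07-01.
Advancing 14 more days within July lands on 2018-07-15.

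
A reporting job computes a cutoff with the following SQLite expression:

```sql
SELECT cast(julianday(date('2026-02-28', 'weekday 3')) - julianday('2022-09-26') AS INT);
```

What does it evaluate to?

1255

`weekday 3` advances to the next Wednesday; 2026-02-28 is a Saturday, so it moves forward to 2026-03-04.
4 days remain in September 2022 after the 26th (30 − 26).
Full months from October 2022 through February 2026 contribute their day counts.
Then 4 days into March 2026.
Total: 4 + 31 + 30 + 31 + 31 + 28 + 31 + 30 + 31 + 30 + 31 + 31 + 30 + 31 + 30 + 31 + 31 + 29 + 31 + 30 + 31 + 30 + 31 + 31 + 30 + 31 + 30 + 31 + 31 + 28 + 31 + 30 + 31 + 30 + 31 + 31 + 30 + 31 + 30 + 31 + 31 + 28 + 4 = 1255.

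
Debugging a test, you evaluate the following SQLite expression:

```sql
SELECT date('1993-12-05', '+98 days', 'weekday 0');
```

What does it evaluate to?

1994-03-13

Applying '+98 days' to 1993-12-05: counting 98 days forward gives 1994-03-13.
`weekday 0` advances to the next Sunday; 1994-03-13 is already a Sunday, so it stays at 1994-03-13.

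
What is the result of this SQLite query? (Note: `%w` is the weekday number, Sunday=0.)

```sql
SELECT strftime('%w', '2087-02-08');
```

2087-02-08 is a Saturday; with Sunday=0 that is 6.

6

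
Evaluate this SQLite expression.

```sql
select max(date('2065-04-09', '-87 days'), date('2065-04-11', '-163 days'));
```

2065-01-12

date('2065-04-09', '-87 days') → 2065-01-12.
date('2065-04-11', '-163 days') → 2064-10-30.
Later of the two is 2065-01-12.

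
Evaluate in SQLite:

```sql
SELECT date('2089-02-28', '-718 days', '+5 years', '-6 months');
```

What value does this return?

2091-09-13

Applying '-718 days' to 2089-02-28: counting 718 days back gives 2087-03-13.
Adding +5 years to 2087-03-13 gives 2092-03-13.
Adding -6 months to 2092-03-13 gives 2091-09-13.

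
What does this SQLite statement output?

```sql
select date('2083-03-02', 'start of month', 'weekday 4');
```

`start of month` rewinds 2083-03-02 to 2083-03-01.
`weekday 4` advances to the next Thursday; 2083-03-01 is a Monday, so it moves forward to 2083-03-04.

2083-03-04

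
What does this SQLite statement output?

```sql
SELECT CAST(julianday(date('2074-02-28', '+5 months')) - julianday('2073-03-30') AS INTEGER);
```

485

Adding +5 months to 2074-02-28 gives 2074-07-28.
1 day remains in March 2073 after the 30th (31 − 30).
Full months from April 2073 through June 2074 contribute their day counts.
Then 28 days into July 2074.
Total: 1 + 30 + 31 + 30 + 31 + 31 + 30 + 31 + 30 + 31 + 31 + 28 + 31 + 30 + 31 + 30 + 28 = 485.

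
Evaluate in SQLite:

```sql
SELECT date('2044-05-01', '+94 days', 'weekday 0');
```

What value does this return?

Applying '+94 days' to 2044-05-01: counting 94 days forward gives 2044-08-03.
`weekday 0` advances to the next Sunday; 2044-08-03 is a Wednesday, so it moves forward to 2044-08-07.

2044-08-07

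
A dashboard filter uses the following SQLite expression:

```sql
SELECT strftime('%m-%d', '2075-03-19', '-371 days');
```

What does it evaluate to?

First apply '-371 days': 2075-03-19 → 2074-03-13.
`%m-%d` extracts the month-day: 03-13.

03-13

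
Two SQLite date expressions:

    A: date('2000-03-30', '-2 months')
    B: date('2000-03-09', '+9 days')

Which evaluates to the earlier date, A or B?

A

A = 2000-01-30.
B = 2000-03-18.
A is earlier.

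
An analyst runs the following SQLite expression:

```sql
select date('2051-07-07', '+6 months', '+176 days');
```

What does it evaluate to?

Adding +6 months to 2051-07-07 gives 2052-01-07.
Applying '+176 days' to 2052-01-07: counting 176 days forward gives 2052-07-01.

2052-07-01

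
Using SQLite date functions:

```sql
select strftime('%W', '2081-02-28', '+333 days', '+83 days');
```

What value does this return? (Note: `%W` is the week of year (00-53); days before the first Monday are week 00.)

16

First apply '+333 days', '+83 days': 2081-02-28 → 2082-04-20.
2082-04-20 is a Monday. SQLite's %W counts Mondays since the year started; the result is 16.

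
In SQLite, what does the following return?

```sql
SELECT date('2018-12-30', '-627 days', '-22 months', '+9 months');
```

2016-03-12

Applying '-627 days' to 2018-12-30: counting 627 days back gives 2017-04-12.
Adding -22 months to 2017-04-12 gives 2015-06-12.
Adding +9 months to 2015-06-12 gives 2016-03-12.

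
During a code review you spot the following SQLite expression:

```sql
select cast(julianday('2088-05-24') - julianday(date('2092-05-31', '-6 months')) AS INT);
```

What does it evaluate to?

Adding -6 months to 2092-05-31 targets 2091-11-31. November 2091 has only 30 days, so SQLite normalizes the 1-day overflow forward to 2091-12-01.
7 days remain in May 2088 after the 24th (31 − 24).
Full months from June 2088 through November 2091 contribute their day counts.
Then 1 day into December 2091.
Total: 7 + 30 + 31 + 31 + 30 + 31 + 30 + 31 + 31 + 28 + 31 + 30 + 31 + 30 + 31 + 31 + 30 + 31 + 30 + 31 + 31 + 28 + 31 + 30 + 31 + 30 + 31 + 31 + 30 + 31 + 30 + 31 + 31 + 28 + 31 + 30 + 31 + 30 + 31 + 31 + 30 + 31 + 30 + 1 = 1286.
The subtraction is earlier − later, so the result is −1286 → -1286.

-1286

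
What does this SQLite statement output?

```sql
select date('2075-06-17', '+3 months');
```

Adding +3 months to 2075-06-17 gives 2075-09-17.

2075-09-17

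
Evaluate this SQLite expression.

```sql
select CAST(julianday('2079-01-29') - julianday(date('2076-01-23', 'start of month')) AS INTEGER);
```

1124

`start of month` rewinds 2076-01-23 to 2076-01-01.
30 days remain in January 2076 after the 1st (31 − 1).
Full months from February 2076 through December 2078 contribute their day counts.
Then 29 days into January 2079.
Total: 30 + 29 + 31 + 30 + 31 + 30 + 31 + 31 + 30 + 31 + 30 + 31 + 31 + 28 + 31 + 30 + 31 + 30 + 31 + 31 + 30 + 31 + 30 + 31 + 31 + 28 + 31 + 30 + 31 + 30 + 31 + 31 + 30 + 31 + 30 + 31 + 29 = 1124.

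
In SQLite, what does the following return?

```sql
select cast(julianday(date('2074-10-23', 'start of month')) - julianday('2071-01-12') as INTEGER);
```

1358

`start of month` rewinds 2074-10-23 to 2074-10-01.
19 days remain in January 2071 after the 12th (31 − 12).
Full months from February 2071 through September 2074 contribute their day counts.
Then 1 day into October 2074.
Total: 19 + 28 + 31 + 30 + 31 + 30 + 31 + 31 + 30 + 31 + 30 + 31 + 31 + 29 + 31 + 30 + 31 + 30 + 31 + 31 + 30 + 31 + 30 + 31 + 31 + 28 + 31 + 30 + 31 + 30 + 31 + 31 + 30 + 31 + 30 + 31 + 31 + 28 + 31 + 30 + 31 + 30 + 31 + 31 + 30 + 1 = 1358.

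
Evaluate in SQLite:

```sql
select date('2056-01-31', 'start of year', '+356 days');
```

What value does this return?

2056-12-22

`start of year` rewinds 2056-01-31 to 2056-01-01.
Applying '+356 days' to 2056-01-01: counting 356 days forward gives 2056-12-22.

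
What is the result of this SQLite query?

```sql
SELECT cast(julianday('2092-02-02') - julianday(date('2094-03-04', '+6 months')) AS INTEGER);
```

Adding +6 months to 2094-03-04 gives 2094-09-04.
27 days remain in February 2092 after the 2nd (29 − 2).
Full months from March 2092 through August 2094 contribute their day counts.
Then 4 days into September 2094.
Total: 27 + 31 + 30 + 31 + 30 + 31 + 31 + 30 + 31 + 30 + 31 + 31 + 28 + 31 + 30 + 31 + 30 + 31 + 31 + 30 + 31 + 30 + 31 + 31 + 28 + 31 + 30 + 31 + 30 + 31 + 31 + 4 = 945.
The subtraction is earlier − later, so the result is −945 → -945.

-945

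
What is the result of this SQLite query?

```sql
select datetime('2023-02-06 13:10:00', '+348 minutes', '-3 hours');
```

348 minutes = 5h 48m; +348 minutes from 2023-02-06 13:10:00 is 2023-02-06 18:58:00.
-3 hours from 2023-02-06 18:58:00 is 2023-02-06 15:58:00.

2023-02-06 15:58:00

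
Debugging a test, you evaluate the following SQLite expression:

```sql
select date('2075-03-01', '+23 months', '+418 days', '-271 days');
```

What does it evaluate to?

2077-06-28

Adding +23 months to 2075-03-01 gives 2077-02-01.
Applying '+418 days' to 2077-02-01: counting 418 days forward gives 2078-03-26.
Applying '-271 days' to 2078-03-26: counting 271 days back gives 2077-06-28.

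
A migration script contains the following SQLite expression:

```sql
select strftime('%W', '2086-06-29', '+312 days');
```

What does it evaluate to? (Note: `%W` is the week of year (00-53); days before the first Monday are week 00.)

18

First apply '+312 days': 2086-06-29 → 2087-05-07.
2087-05-07 is a Wednesday. SQLite's %W counts Mondays since the year started; the result is 18.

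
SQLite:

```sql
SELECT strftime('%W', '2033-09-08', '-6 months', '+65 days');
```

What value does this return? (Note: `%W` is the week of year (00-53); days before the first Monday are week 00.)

19

First apply '-6 months', '+65 days': 2033-09-08 → 2033-05-12.
2033-05-12 is a Thursday. SQLite's %W counts Mondays since the year started; the result is 19.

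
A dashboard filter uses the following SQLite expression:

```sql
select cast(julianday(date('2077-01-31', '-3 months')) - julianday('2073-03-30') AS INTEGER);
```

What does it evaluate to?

Adding -3 months to 2077-01-31 gives 2076-10-31.
1 day remains in March 2073 after the 30th (31 − 30).
Full months from April 2073 through September 2076 contribute their day counts.
Then 31 days into October 2076.
Total: 1 + 30 + 31 + 30 + 31 + 31 + 30 + 31 + 30 + 31 + 31 + 28 + 31 + 30 + 31 + 30 + 31 + 31 + 30 + 31 + 30 + 31 + 31 + 28 + 31 + 30 + 31 + 30 + 31 + 31 + 30 + 31 + 30 + 31 + 31 + 29 + 31 + 30 + 31 + 30 + 31 + 31 + 30 + 31 = 1311.

1311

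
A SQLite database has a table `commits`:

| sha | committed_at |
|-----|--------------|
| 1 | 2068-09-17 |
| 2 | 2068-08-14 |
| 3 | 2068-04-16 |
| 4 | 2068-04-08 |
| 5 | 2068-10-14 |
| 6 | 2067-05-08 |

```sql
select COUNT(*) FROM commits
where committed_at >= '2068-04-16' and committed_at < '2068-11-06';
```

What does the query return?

4

Rows in [2068-04-16, 2068-11-06): 2068-09-17, 2068-08-14, 2068-04-16, 2068-10-14 → 4 rows.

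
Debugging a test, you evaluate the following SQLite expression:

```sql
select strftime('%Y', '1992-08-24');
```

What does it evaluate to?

1992

`%Y` extracts the 4-digit year: 1992.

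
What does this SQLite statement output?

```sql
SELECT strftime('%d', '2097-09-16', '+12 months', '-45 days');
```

02

First apply '+12 months', '-45 days': 2097-09-16 → 2098-08-02.
`%d` extracts the 2-digit day of month: 02.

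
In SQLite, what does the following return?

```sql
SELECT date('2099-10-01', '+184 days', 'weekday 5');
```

2100-04-09

Applying '+184 days' to 2099-10-01: counting 184 days forward gives 2100-04-03.
`weekday 5` advances to the next Friday; 2100-04-03 is a Saturday, so it moves forward to 2100-04-09.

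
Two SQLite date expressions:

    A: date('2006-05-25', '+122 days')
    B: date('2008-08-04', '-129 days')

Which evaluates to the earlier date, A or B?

A

A = 2006-09-24.
B = 2008-03-28.
A is earlier.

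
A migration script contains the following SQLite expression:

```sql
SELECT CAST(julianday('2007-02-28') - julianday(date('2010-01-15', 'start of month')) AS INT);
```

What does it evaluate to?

`start of month` rewinds 2010-01-15 to 2010-01-01.
0 days remain in February 2007 after the 28th (28 − 28).
Full months from March 2007 through December 2009 contribute their day counts.
Then 1 day into January 2010.
Total: 0 + 31 + 30 + 31 + 30 + 31 + 31 + 30 + 31 + 30 + 31 + 31 + 29 + 31 + 30 + 31 + 30 + 31 + 31 + 30 + 31 + 30 + 31 + 31 + 28 + 31 + 30 + 31 + 30 + 31 + 31 + 30 + 31 + 30 + 31 + 1 = 1038.
The subtraction is earlier − later, so the result is −1038 → -1038.

-1038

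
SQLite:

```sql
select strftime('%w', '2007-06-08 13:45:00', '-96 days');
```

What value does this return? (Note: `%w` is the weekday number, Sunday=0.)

0

First apply '-96 days': 2007-06-08 13:45:00 → 2007-03-04 13:45:00.
2007-03-04 is a Sunday; with Sunday=0 that is 0.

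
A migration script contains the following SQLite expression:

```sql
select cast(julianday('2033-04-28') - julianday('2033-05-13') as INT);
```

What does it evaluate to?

-15

2 days remain in April 2033 after the 28th (30 − 28).
Then 13 days into May 2033.
Total: 2 + 13 = 15.
The subtraction is earlier − later, so the result is −15 → -15.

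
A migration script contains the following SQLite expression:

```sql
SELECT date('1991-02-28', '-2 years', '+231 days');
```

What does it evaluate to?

1989-10-17

Adding -2 years to 1991-02-28 gives 1989-02-28.
Applying '+231 days' to 1989-02-28: counting 231 days forward gives 1989-10-17.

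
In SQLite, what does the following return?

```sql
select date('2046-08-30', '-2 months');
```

2046-06-30

Adding -2 months to 2046-08-30 gives 2046-06-30.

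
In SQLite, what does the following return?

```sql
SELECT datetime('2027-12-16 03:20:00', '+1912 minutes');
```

2027-12-17 11:12:00

1912 minutes = 31h 52m; +1912 minutes from 2027-12-16 03:20:00 is 2027-12-17 11:12:00 (crosses midnight).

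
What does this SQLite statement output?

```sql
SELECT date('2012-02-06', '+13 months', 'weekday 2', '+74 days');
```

Adding +13 months to 2012-02-06 gives 2013-03-06.
`weekday 2` advances to the next Tuesday; 2013-03-06 is a Wednesday, so it moves forward to 2013-03-12.
Applying '+74 days' to 2013-03-12: counting 74 days forward gives 2013-05-25.

2013-05-25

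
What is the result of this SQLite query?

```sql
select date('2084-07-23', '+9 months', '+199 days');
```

2085-11-08

Adding +9 months to 2084-07-23 gives 2085-04-23.
Applying '+199 days' to 2085-04-23: counting 199 days forward gives 2085-11-08.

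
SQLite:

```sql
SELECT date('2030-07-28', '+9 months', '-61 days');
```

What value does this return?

2031-02-26

Adding +9 months to 2030-07-28 gives 2031-04-28.
Applying '-61 days' to 2031-04-28: counting 61 days back gives 2031-02-26.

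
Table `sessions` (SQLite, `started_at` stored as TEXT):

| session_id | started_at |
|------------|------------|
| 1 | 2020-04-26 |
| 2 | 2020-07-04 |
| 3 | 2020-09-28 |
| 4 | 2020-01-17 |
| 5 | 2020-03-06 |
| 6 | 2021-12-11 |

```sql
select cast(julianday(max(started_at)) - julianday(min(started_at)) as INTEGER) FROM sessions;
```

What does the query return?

MIN = 2020-01-17, MAX = 2021-12-11.
14 days remain in January 2020 after the 17th (31 − 17).
Full months from February 2020 through November 2021 contribute their day counts.
Then 11 days into December 2021.
Total: 14 + 29 + 31 + 30 + 31 + 30 + 31 + 31 + 30 + 31 + 30 + 31 + 31 + 28 + 31 + 30 + 31 + 30 + 31 + 31 + 30 + 31 + 30 + 11 = 694.

694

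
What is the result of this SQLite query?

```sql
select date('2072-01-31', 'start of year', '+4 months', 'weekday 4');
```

2072-05-05

`start of year` rewinds 2072-01-31 to 2072-01-01.
Adding +4 months to 2072-01-01 gives 2072-05-01.
`weekday 4` advances to the next Thursday; 2072-05-01 is a Sunday, so it moves forward to 2072-05-05.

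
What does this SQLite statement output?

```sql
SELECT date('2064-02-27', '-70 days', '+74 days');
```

Applying '-70 days' to 2064-02-27: counting 70 days back gives 2063-12-19.
Applying '+74 days' to 2063-12-19: counting 74 days forward gives 2064-03-02.

2064-03-02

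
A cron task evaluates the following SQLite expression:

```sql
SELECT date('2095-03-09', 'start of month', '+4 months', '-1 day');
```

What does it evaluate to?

`start of month` rewinds 2095-03-09 to 2095-03-01.
Adding +4 months to 2095-03-01 gives 2095-07-01.
Going back 1 day from 2095-07-01 reaches 2095-06-30 (last day of June, 30 days).

2095-06-30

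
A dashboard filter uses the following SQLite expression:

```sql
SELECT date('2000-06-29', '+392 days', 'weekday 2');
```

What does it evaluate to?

Applying '+392 days' to 2000-06-29: counting 392 days forward gives 2001-07-26.
`weekday 2` advances to the next Tuesday; 2001-07-26 is a Thursday, so it moves forward to 2001-07-31.

2001-07-31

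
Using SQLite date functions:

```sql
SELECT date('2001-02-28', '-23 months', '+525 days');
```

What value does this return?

2000-09-03

Adding -23 months to 2001-02-28 gives 1999-03-28.
Applying '+525 days' to 1999-03-28: counting 525 days forward gives 2000-09-03.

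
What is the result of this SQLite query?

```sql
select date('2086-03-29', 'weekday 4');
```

2086-04-04

`weekday 4` advances to the next Thursday; 2086-03-29 is a Friday, so it moves forward to 2086-04-04.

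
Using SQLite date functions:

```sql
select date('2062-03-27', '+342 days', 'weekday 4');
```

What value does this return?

Applying '+342 days' to 2062-03-27: counting 342 days forward gives 2063-03-04.
`weekday 4` advances to the next Thursday; 2063-03-04 is a Sunday, so it moves forward to 2063-03-08.

2063-03-08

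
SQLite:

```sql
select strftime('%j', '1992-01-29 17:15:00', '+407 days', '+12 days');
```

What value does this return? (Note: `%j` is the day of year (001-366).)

First apply '+407 days', '+12 days': 1992-01-29 17:15:00 → 1993-03-23 17:15:00.
Day-of-year for 1993-03-23: days since 1993-01-01 inclusive = 82, zero-padded to 082.

082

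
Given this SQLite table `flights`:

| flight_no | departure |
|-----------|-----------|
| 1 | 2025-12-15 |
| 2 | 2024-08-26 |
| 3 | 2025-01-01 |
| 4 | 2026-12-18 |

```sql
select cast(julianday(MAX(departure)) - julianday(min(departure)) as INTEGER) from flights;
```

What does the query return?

844

MIN = 2024-08-26, MAX = 2026-12-18.
5 days remain in August 2024 after the 26th (31 − 26).
Full months from September 2024 through November 2026 contribute their day counts.
Then 18 days into December 2026.
Total: 5 + 30 + 31 + 30 + 31 + 31 + 28 + 31 + 30 + 31 + 30 + 31 + 31 + 30 + 31 + 30 + 31 + 31 + 28 + 31 + 30 + 31 + 30 + 31 + 31 + 30 + 31 + 30 + 18 = 844.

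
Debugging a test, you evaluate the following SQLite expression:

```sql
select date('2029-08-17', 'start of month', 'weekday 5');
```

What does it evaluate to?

2029-08-03

`start of month` rewinds 2029-08-17 to 2029-08-01.
`weekday 5` advances to the next Friday; 2029-08-01 is a Wednesday, so it moves forward to 2029-08-03.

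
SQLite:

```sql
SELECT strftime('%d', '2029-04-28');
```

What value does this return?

28

`%d` extracts the 2-digit day of month: 28.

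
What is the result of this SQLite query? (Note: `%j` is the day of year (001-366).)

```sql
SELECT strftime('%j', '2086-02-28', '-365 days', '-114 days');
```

311

First apply '-365 days', '-114 days': 2086-02-28 → 2084-11-06.
Day-of-year for 2084-11-06: days since 2084-01-01 inclusive = 311, zero-padded to 311.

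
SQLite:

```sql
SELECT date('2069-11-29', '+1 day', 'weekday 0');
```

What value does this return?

2069-12-01

Advancing 1 more day within November lands on 2069-11-30.
`weekday 0` advances to the next Sunday; 2069-11-30 is a Saturday, so it moves forward to 2069-12-01.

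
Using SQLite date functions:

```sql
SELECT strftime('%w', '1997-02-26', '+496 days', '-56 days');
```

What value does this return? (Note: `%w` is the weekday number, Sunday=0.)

2

First apply '+496 days', '-56 days': 1997-02-26 → 1998-05-12.
1998-05-12 is a Tuesday; with Sunday=0 that is 2.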